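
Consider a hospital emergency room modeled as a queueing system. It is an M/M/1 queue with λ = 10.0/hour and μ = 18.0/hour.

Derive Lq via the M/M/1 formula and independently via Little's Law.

Method 1 (direct): Lq = λ²/(μ(μ-λ)) = 100.00/(18.0 × 8.00) = 0.6944

Method 2 (Little's Law):
W = 1/(μ-λ) = 1/8.00 = 0.1250
Wq = W - 1/μ = 0.1250 - 0.05556 = 0.06944
Lq = λWq = 10.0 × 0.06944 = 0.6944 ✔ (matches Method 1)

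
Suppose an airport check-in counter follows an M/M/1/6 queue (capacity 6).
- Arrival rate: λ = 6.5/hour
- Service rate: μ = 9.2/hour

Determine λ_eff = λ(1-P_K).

ρ = λ/μ = 6.5/9.2 = 0.70652
P₀ = (1-ρ)/(1-ρ^(K+1)) = (1-0.70652)/(1-0.70652^7) = 0.2935/0.9121 = 0.3218
P_K = P₀×ρ^K = 0.32175 × 0.70652^6 = 0.32175 × 0.12438 = 0.04002
λ_eff = λ(1-P_K) = 6.5 × (1 - 0.04002) = 6.5 × 0.95998 = 6.2399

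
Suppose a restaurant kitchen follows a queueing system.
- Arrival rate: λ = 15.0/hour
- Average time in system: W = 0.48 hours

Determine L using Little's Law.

Little's Law: L = λW
L = 15.0 × 0.48 = 7.2000 orders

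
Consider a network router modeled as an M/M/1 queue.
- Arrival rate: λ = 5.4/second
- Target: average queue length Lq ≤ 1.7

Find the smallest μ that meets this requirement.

For M/M/1: Lq = λ²/(μ(μ-λ))
Need Lq ≤ 1.7, i.e. μ(μ-λ) ≥ λ²/1.7
μ² - 5.4μ - 29.16/1.7 ≥ 0  →  μ² - 5.4μ - 17.15294 ≥ 0
Quadratic formula (positive root): μ = [λ + √(λ² + 4×17.15294)]/2
Discriminant: 29.16 + 4×17.15294 = 97.7718, √97.7718 = 9.8880
μ ≥ (5.4 + 9.8880)/2 = 7.6440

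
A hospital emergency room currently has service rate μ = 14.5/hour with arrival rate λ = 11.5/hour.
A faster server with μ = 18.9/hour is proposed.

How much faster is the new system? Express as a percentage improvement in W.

System 1: ρ₁ = 11.5/14.5 = 0.7931, W₁ = 1/(14.5-11.5) = 0.33333
System 2: ρ₂ = 11.5/18.9 = 0.6085, W₂ = 1/(18.9-11.5) = 0.13514
Improvement: (W₁-W₂)/W₁ = (0.33333-0.13514)/0.33333 = 59.46%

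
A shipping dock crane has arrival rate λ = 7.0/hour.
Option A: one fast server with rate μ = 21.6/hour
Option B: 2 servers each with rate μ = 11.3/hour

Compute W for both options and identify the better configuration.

Option A: single server μ = 21.6 (M/M/1)
  ρ_A = 7.0/21.6 = 0.3241
  W_A = 1/(μ-λ) = 1/(21.6-7.0) = 1/14.60 = 0.06849

Option B: 2 servers μ = 11.3 (M/M/2)
  ρ_B = λ/(cμ) = 7.0/(2×11.3) = 0.3097
  Offered load a = λ/μ = cρ = 7.0/11.3 = 0.6195
  P₀ = [ Σₙ₌₀^1 aⁿ/n! + a^2/(2!(1-ρ)) ]⁻¹
  Σ = a^0/0! + a^1/1! = 1.0000 + 0.6195 = 1.6195
  a^2/(2!(1-ρ)) = 0.38374/(2 × 0.69027) = 0.2780
  P₀ = 1/(1.6195 + 0.2780) = 0.5270
  Lq = P₀·a^2·ρ / (2!(1-ρ)²) = 0.527027 × 0.383742 × 0.309735 / (2 × 0.476466) = 0.06574
  Wq_B = Lq/λ = 0.06574/7.0 = 0.009391
  W_B = Wq_B + 1/μ = 0.009391 + 0.08850 = 0.09789

Since W_A = 0.06849 < W_B = 0.09789, Option A (single fast server) has the shorter time in system.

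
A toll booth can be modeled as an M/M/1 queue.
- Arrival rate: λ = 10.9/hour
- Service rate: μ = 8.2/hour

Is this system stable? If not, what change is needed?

Stability requires ρ = λ/(cμ) < 1
ρ = 10.9/(1 × 8.2) = 10.9/8.20 = 1.3293
Since 1.3293 ≥ 1, the system is UNSTABLE.
Queue grows without bound. Need μ > λ = 10.9.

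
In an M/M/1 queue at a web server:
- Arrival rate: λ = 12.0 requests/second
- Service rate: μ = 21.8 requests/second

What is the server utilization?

Server utilization: ρ = λ/μ
ρ = 12.0/21.8 = 0.5505
The server is busy 55.05% of the time.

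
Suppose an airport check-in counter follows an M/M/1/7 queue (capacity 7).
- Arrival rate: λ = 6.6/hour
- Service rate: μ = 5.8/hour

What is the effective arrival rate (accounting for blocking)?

ρ = λ/μ = 6.6/5.8 = 1.137931
P₀ = (1-ρ)/(1-ρ^(K+1)) = (1-1.137931)/(1-1.137931^8) = -0.137931/-1.81143 = 0.07614
P_K = P₀×ρ^K = 0.07614 × 1.137931^7 = 0.07614 × 2.4707 = 0.1881
λ_eff = λ(1-P_K) = 6.6 × (1 - 0.188127) = 6.6 × 0.811873 = 5.3584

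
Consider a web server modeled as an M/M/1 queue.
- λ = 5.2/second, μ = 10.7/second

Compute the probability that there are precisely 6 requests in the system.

ρ = λ/μ = 5.2/10.7 = 0.48598
P(n) = (1-ρ)ρⁿ
P(6) = (1-0.48598) × 0.48598^6
P(6) = 0.51402 × 0.013174
P(6) = 0.006772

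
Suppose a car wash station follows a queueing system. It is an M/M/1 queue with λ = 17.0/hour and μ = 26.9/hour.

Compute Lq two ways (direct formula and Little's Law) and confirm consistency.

Method 1 (direct): Lq = λ²/(μ(μ-λ)) = 289.00/(26.9 × 9.90) = 1.0852

Method 2 (Little's Law):
W = 1/(μ-λ) = 1/9.90 = 0.10101
Wq = W - 1/μ = 0.10101 - 0.037175 = 0.063835
Lq = λWq = 17.0 × 0.063835 = 1.0852 ✔ (matches Method 1)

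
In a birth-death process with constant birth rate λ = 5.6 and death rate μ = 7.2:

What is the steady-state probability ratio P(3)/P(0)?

For constant rates: P(n)/P(0) = (λ/μ)^n
P(3)/P(0) = (5.6/7.2)^3 = 0.7778^3 = 0.4705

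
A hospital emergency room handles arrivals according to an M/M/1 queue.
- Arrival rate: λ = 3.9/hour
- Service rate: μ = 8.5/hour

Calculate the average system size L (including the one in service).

ρ = λ/μ = 3.9/8.5 = 0.4588
For M/M/1: L = λ/(μ-λ)
L = 3.9/(8.5-3.9) = 3.9/4.60
L = 0.8478 patients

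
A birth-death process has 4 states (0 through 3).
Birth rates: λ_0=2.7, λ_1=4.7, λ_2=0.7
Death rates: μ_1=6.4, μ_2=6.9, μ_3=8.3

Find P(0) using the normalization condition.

Ratios P(n)/P(0) = (λ₀···λₙ₋₁)/(μ₁···μₙ):
P(1)/P(0) = (2.7)/(6.4) = 0.4219
P(2)/P(0) = (2.7×4.7)/(6.4×6.9) = 0.2874
P(3)/P(0) = (2.7×4.7×0.7)/(6.4×6.9×8.3) = 0.02424

Normalization: ∑ P(n) = 1
P(0) × (1.0000 + 0.4219 + 0.2874 + 0.02424) = 1
P(0) × 1.7335 = 1
P(0) = 1/1.7335 = 0.5769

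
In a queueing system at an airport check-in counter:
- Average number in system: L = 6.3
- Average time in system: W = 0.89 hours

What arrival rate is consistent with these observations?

Little's Law: L = λW, so λ = L/W
λ = 6.3/0.89 = 7.0787 passengers/hour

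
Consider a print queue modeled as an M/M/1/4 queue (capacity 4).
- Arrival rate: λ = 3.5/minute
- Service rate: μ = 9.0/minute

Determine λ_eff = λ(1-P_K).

ρ = λ/μ = 3.5/9.0 = 0.3889
P₀ = (1-ρ)/(1-ρ^(K+1)) = (1-0.3889)/(1-0.3889^5) = 0.6111/0.9911 = 0.6166
P_K = P₀×ρ^K = 0.6166 × 0.3889^4 = 0.6166 × 0.02287 = 0.01410
λ_eff = λ(1-P_K) = 3.5 × (1 - 0.01410) = 3.5 × 0.9859 = 3.4506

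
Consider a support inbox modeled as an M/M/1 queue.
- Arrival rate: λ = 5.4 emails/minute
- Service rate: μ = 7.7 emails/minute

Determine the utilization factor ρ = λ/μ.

Server utilization: ρ = λ/μ
ρ = 5.4/7.7 = 0.7013
The server is busy 70.13% of the time.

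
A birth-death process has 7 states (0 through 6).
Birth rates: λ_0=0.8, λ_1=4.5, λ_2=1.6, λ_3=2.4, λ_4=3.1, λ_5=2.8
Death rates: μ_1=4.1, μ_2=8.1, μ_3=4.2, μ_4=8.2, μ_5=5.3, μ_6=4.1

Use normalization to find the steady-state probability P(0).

Ratios P(n)/P(0) = (λ₀···λₙ₋₁)/(μ₁···μₙ):
P(1)/P(0) = (0.8)/(4.1) = 0.1951
P(2)/P(0) = (0.8×4.5)/(4.1×8.1) = 0.1084
P(3)/P(0) = (0.8×4.5×1.6)/(4.1×8.1×4.2) = 0.04130
P(4)/P(0) = (0.8×4.5×1.6×2.4)/(4.1×8.1×4.2×8.2) = 0.01209
P(5)/P(0) = (0.8×4.5×1.6×2.4×3.1)/(4.1×8.1×4.2×8.2×5.3) = 0.007069
P(6)/P(0) = (0.8×4.5×1.6×2.4×3.1×2.8)/(4.1×8.1×4.2×8.2×5.3×4.1) = 0.004828

Normalization: ∑ P(n) = 1
P(0) × (1.0000 + 0.1951 + 0.1084 + 0.04130 + 0.01209 + 0.007069 + 0.004828) = 1
P(0) × 1.3688 = 1
P(0) = 1/1.3688 = 0.7306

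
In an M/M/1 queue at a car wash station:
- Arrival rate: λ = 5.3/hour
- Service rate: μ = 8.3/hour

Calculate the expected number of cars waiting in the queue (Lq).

ρ = λ/μ = 5.3/8.3 = 0.6386
For M/M/1: Lq = λ²/(μ(μ-λ))
Lq = 28.09/(8.3 × 3.00)
Lq = 1.1281 cars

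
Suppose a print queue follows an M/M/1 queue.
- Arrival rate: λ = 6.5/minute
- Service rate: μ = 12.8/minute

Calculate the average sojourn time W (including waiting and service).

First, compute utilization: ρ = λ/μ = 6.5/12.8 = 0.5078
For M/M/1: W = 1/(μ-λ)
W = 1/(12.8-6.5) = 1/6.30
W = 0.1587 minutes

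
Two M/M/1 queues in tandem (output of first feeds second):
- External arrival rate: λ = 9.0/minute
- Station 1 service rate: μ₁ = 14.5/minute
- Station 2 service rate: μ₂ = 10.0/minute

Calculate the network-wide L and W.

By Jackson's theorem, each station behaves as independent M/M/1.
Station 1: ρ₁ = 9.0/14.5 = 0.6207, L₁ = ρ₁/(1-ρ₁) = λ/(μ₁-λ) = 9.0/5.50 = 1.6364
Station 2: ρ₂ = 9.0/10.0 = 0.9000, L₂ = ρ₂/(1-ρ₂) = λ/(μ₂-λ) = 9.0/1.00 = 9.0000
Total: L = L₁ + L₂ = 1.6364 + 9.0000 = 10.6364
W = L/λ = 10.6364/9.0 = 1.1818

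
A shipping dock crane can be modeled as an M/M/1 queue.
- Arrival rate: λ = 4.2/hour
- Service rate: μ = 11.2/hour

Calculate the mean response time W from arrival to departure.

First, compute utilization: ρ = λ/μ = 4.2/11.2 = 0.3750
For M/M/1: W = 1/(μ-λ)
W = 1/(11.2-4.2) = 1/7.00
W = 0.1429 hours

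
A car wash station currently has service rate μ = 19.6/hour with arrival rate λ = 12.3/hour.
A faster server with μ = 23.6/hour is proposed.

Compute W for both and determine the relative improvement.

System 1: ρ₁ = 12.3/19.6 = 0.6276, W₁ = 1/(19.6-12.3) = 0.1370
System 2: ρ₂ = 12.3/23.6 = 0.5212, W₂ = 1/(23.6-12.3) = 0.08850
Improvement: (W₁-W₂)/W₁ = (0.1370-0.08850)/0.1370 = 35.40%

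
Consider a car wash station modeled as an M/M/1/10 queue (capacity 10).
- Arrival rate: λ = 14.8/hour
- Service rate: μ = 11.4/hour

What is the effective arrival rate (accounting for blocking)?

ρ = λ/μ = 14.8/11.4 = 1.298246
P₀ = (1-ρ)/(1-ρ^(K+1)) = (1-1.298246)/(1-1.298246^11) = -0.2982/-16.6574 = 0.01790
P_K = P₀×ρ^K = 0.01790 × 1.298246^10 = 0.01790 × 13.6010 = 0.2435
λ_eff = λ(1-P_K) = 14.8 × (1 - 0.24352) = 14.8 × 0.75648 = 11.1959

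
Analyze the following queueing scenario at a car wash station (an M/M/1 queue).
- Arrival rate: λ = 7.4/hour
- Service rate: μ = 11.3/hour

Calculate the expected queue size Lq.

ρ = λ/μ = 7.4/11.3 = 0.6549
For M/M/1: Lq = λ²/(μ(μ-λ))
Lq = 54.76/(11.3 × 3.90)
Lq = 1.2426 cars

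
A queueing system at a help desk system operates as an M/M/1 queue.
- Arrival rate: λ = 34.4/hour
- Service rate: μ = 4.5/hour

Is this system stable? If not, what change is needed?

Stability requires ρ = λ/(cμ) < 1
ρ = 34.4/(1 × 4.5) = 34.4/4.50 = 7.6444
Since 7.6444 ≥ 1, the system is UNSTABLE.
Queue grows without bound. Need μ > λ = 34.4.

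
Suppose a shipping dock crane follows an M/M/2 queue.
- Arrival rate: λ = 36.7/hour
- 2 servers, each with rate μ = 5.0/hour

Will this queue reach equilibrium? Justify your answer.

Stability requires ρ = λ/(cμ) < 1
ρ = 36.7/(2 × 5.0) = 36.7/10.00 = 3.6700
Since 3.6700 ≥ 1, the system is UNSTABLE.
Need c > λ/μ = 36.7/5.0 = 7.34.
Minimum servers needed: c = 8.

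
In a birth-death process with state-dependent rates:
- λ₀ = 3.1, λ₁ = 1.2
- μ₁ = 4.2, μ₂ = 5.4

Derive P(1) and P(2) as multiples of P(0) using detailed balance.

Balance equations:
State 0: λ₀P₀ = μ₁P₁ → P₁ = (λ₀/μ₁)P₀ = (3.1/4.2)P₀ = 0.7381P₀
State 1: P₂ = (λ₀λ₁)/(μ₁μ₂)P₀ = (3.1×1.2)/(4.2×5.4)P₀ = 0.1640P₀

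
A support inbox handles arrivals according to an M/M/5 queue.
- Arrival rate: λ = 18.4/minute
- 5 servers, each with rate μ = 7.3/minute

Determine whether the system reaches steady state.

Stability requires ρ = λ/(cμ) < 1
ρ = 18.4/(5 × 7.3) = 18.4/36.50 = 0.5041
Since 0.5041 < 1, the system is STABLE.
The servers are busy 50.41% of the time.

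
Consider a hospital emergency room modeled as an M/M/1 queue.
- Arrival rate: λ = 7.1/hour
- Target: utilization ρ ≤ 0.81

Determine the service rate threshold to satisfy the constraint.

ρ = λ/μ, so μ = λ/ρ
μ ≥ 7.1/0.81 = 8.7654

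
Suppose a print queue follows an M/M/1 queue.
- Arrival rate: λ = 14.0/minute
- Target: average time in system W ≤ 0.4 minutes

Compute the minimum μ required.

For M/M/1: W = 1/(μ-λ)
Need W ≤ 0.4, so 1/(μ-λ) ≤ 0.4
μ - λ ≥ 1/0.4 = 2.5000
μ ≥ 14.0 + 2.5000 = 16.5000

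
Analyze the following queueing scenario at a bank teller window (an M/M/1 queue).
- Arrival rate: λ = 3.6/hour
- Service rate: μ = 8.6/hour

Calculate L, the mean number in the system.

ρ = λ/μ = 3.6/8.6 = 0.4186
For M/M/1: L = λ/(μ-λ)
L = 3.6/(8.6-3.6) = 3.6/5.00
L = 0.7200 transactions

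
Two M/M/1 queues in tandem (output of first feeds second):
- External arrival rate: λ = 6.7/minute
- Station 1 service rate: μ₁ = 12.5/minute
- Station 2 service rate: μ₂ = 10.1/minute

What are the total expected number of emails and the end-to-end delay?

By Jackson's theorem, each station behaves as independent M/M/1.
Station 1: ρ₁ = 6.7/12.5 = 0.5360, L₁ = ρ₁/(1-ρ₁) = λ/(μ₁-λ) = 6.7/5.80 = 1.1552
Station 2: ρ₂ = 6.7/10.1 = 0.6634, L₂ = ρ₂/(1-ρ₂) = λ/(μ₂-λ) = 6.7/3.40 = 1.9706
Total: L = L₁ + L₂ = 1.1552 + 1.9706 = 3.1258
W = L/λ = 3.1258/6.7 = 0.4665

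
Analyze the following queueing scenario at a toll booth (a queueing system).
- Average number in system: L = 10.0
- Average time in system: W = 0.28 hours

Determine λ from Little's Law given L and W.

Little's Law: L = λW, so λ = L/W
λ = 10.0/0.28 = 35.7143 vehicles/hour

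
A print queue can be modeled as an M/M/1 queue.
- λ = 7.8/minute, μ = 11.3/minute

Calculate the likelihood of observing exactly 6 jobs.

ρ = λ/μ = 7.8/11.3 = 0.69027
P(n) = (1-ρ)ρⁿ
P(6) = (1-0.69027) × 0.69027^6
P(6) = 0.30973 × 0.10817
P(6) = 0.03350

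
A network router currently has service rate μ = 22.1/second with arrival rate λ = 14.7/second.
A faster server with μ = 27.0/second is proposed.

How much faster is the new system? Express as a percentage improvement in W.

System 1: ρ₁ = 14.7/22.1 = 0.6652, W₁ = 1/(22.1-14.7) = 0.13514
System 2: ρ₂ = 14.7/27.0 = 0.5444, W₂ = 1/(27.0-14.7) = 0.081301
Improvement: (W₁-W₂)/W₁ = (0.13514-0.081301)/0.13514 = 39.84%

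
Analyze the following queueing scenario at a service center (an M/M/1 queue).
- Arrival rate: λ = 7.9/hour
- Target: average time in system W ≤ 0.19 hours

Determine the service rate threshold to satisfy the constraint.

For M/M/1: W = 1/(μ-λ)
Need W ≤ 0.19, so 1/(μ-λ) ≤ 0.19
μ - λ ≥ 1/0.19 = 5.2632
μ ≥ 7.9 + 5.2632 = 13.1632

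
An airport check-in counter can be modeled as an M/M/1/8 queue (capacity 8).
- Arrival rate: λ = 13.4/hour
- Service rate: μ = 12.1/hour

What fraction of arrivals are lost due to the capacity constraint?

ρ = λ/μ = 13.4/12.1 = 1.10744
P₀ = (1-ρ)/(1-ρ^(K+1)) = (1-1.10744)/(1-1.10744^9) = -0.10744/-1.5054 = 0.07137
P_K = P₀×ρ^K = 0.07137 × 1.10744^8 = 0.07137 × 2.2624 = 0.1615
Blocking probability = 16.15%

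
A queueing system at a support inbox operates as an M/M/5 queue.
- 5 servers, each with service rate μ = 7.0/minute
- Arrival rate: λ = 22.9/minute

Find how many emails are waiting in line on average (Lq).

Traffic intensity: ρ = λ/(cμ) = 22.9/(5×7.0) = 0.6543
Since ρ = 0.6543 < 1, system is stable.
Offered load a = λ/μ = cρ = 22.9/7.0 = 3.2714
P₀ = [ Σₙ₌₀^4 aⁿ/n! + a^5/(5!(1-ρ)) ]⁻¹
Σ = a^0/0! + a^1/1! + a^2/2! + a^3/3! + a^4/4! = 1.0000 + 3.2714 + 5.3511 + 5.8353 + 4.7724 = 20.2302
a^5/(5!(1-ρ)) = 374.7030/(120 × 0.345714) = 9.0321
P₀ = 1/(20.2302 + 9.0321) = 0.03417
Lq = P₀·a^5·ρ / (5!(1-ρ)²) = 0.03417 × 374.7030 × 0.6543 / (120 × 0.1195) = 0.5842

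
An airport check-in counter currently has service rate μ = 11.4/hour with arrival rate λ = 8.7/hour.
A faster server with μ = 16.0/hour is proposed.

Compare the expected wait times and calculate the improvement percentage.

System 1: ρ₁ = 8.7/11.4 = 0.7632, W₁ = 1/(11.4-8.7) = 0.3704
System 2: ρ₂ = 8.7/16.0 = 0.5437, W₂ = 1/(16.0-8.7) = 0.1370
Improvement: (W₁-W₂)/W₁ = (0.3704-0.1370)/0.3704 = 63.01%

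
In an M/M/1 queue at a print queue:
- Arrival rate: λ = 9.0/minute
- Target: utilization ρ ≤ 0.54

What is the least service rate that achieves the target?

ρ = λ/μ, so μ = λ/ρ
μ ≥ 9.0/0.54 = 16.6667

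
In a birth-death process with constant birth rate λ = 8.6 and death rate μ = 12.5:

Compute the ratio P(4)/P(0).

For constant rates: P(n)/P(0) = (λ/μ)^n
P(4)/P(0) = (8.6/12.5)^4 = 0.6880^4 = 0.2241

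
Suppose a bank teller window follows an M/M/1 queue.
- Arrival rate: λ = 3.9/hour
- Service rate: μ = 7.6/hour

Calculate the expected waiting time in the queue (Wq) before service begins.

First, compute utilization: ρ = λ/μ = 3.9/7.6 = 0.5132
For M/M/1: Wq = λ/(μ(μ-λ))
Wq = 3.9/(7.6 × (7.6-3.9))
Wq = 3.9/(7.6 × 3.70)
Wq = 0.1387 hours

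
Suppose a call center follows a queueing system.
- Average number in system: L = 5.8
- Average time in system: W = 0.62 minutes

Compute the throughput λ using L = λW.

Little's Law: L = λW, so λ = L/W
λ = 5.8/0.62 = 9.3548 calls/minute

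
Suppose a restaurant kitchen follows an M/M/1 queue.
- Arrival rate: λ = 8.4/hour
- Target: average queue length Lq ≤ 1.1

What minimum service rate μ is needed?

For M/M/1: Lq = λ²/(μ(μ-λ))
Need Lq ≤ 1.1, i.e. μ(μ-λ) ≥ λ²/1.1
μ² - 8.4μ - 70.56/1.1 ≥ 0  →  μ² - 8.4μ - 64.14545 ≥ 0
Quadratic formula (positive root): μ = [λ + √(λ² + 4×64.14545)]/2
Discriminant: 70.56 + 4×64.14545 = 327.1418, √327.1418 = 18.0871
μ ≥ (8.4 + 18.0871)/2 = 13.2435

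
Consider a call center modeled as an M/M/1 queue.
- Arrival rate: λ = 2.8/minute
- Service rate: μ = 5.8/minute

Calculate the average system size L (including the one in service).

ρ = λ/μ = 2.8/5.8 = 0.4828
For M/M/1: L = λ/(μ-λ)
L = 2.8/(5.8-2.8) = 2.8/3.00
L = 0.9333 calls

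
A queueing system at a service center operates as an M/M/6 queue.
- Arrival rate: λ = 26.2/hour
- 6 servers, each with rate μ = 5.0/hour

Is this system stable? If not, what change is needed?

Stability requires ρ = λ/(cμ) < 1
ρ = 26.2/(6 × 5.0) = 26.2/30.00 = 0.8733
Since 0.8733 < 1, the system is STABLE.
The servers are busy 87.33% of the time.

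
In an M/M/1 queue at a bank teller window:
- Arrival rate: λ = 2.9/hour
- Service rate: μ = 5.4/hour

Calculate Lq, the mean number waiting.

ρ = λ/μ = 2.9/5.4 = 0.5370
For M/M/1: Lq = λ²/(μ(μ-λ))
Lq = 8.41/(5.4 × 2.50)
Lq = 0.6230 transactions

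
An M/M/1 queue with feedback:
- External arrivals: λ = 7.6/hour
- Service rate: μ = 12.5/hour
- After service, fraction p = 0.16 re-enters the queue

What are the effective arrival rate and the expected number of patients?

Effective arrival rate: λ_eff = λ/(1-p) = 7.6/(1-0.16) = 7.6/0.84 = 9.0476
ρ = λ_eff/μ = 9.0476/12.5 = 0.72381
L = ρ/(1-ρ) = 0.72381/(1-0.72381) = 2.6207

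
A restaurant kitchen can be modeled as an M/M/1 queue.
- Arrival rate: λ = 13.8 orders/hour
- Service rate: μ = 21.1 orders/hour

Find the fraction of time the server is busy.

Server utilization: ρ = λ/μ
ρ = 13.8/21.1 = 0.6540
The server is busy 65.40% of the time.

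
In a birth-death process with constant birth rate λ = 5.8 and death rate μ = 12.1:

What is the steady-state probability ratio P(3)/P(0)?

For constant rates: P(n)/P(0) = (λ/μ)^n
P(3)/P(0) = (5.8/12.1)^3 = 0.4793^3 = 0.1101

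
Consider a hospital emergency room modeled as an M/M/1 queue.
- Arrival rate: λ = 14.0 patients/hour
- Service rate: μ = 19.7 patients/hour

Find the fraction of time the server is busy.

Server utilization: ρ = λ/μ
ρ = 14.0/19.7 = 0.7107
The server is busy 71.07% of the time.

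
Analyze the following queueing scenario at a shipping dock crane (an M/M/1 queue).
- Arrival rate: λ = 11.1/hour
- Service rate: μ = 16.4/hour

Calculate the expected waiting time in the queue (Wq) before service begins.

First, compute utilization: ρ = λ/μ = 11.1/16.4 = 0.6768
For M/M/1: Wq = λ/(μ(μ-λ))
Wq = 11.1/(16.4 × (16.4-11.1))
Wq = 11.1/(16.4 × 5.30)
Wq = 0.1277 hours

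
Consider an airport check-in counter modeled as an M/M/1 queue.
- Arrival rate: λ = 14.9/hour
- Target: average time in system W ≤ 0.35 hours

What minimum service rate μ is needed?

For M/M/1: W = 1/(μ-λ)
Need W ≤ 0.35, so 1/(μ-λ) ≤ 0.35
μ - λ ≥ 1/0.35 = 2.8571
μ ≥ 14.9 + 2.8571 = 17.7571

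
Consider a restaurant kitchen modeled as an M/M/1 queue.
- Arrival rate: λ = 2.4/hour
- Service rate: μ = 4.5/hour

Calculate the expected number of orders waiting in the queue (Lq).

ρ = λ/μ = 2.4/4.5 = 0.5333
For M/M/1: Lq = λ²/(μ(μ-λ))
Lq = 5.76/(4.5 × 2.10)
Lq = 0.6095 orders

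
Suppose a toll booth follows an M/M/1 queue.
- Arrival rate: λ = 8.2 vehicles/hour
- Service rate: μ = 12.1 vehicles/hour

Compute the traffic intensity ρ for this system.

Server utilization: ρ = λ/μ
ρ = 8.2/12.1 = 0.6777
The server is busy 67.77% of the time.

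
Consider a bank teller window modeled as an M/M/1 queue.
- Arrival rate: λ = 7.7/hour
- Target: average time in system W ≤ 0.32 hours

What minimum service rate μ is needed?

For M/M/1: W = 1/(μ-λ)
Need W ≤ 0.32, so 1/(μ-λ) ≤ 0.32
μ - λ ≥ 1/0.32 = 3.1250
μ ≥ 7.7 + 3.1250 = 10.8250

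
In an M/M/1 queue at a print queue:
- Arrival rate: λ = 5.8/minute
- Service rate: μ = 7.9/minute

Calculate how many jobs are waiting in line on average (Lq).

ρ = λ/μ = 5.8/7.9 = 0.7342
For M/M/1: Lq = λ²/(μ(μ-λ))
Lq = 33.64/(7.9 × 2.10)
Lq = 2.0277 jobs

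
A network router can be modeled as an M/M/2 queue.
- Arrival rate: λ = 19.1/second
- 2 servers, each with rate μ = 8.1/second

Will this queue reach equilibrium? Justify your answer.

Stability requires ρ = λ/(cμ) < 1
ρ = 19.1/(2 × 8.1) = 19.1/16.20 = 1.1790
Since 1.1790 ≥ 1, the system is UNSTABLE.
Need c > λ/μ = 19.1/8.1 = 2.36.
Minimum servers needed: c = 3.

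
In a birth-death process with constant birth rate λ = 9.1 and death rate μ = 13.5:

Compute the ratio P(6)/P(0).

For constant rates: P(n)/P(0) = (λ/μ)^n
P(6)/P(0) = (9.1/13.5)^6 = 0.67407^6 = 0.09381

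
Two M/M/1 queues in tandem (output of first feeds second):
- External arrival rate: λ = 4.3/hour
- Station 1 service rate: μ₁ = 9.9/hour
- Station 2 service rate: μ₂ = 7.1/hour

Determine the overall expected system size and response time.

By Jackson's theorem, each station behaves as independent M/M/1.
Station 1: ρ₁ = 4.3/9.9 = 0.4343, L₁ = ρ₁/(1-ρ₁) = λ/(μ₁-λ) = 4.3/5.60 = 0.7679
Station 2: ρ₂ = 4.3/7.1 = 0.6056, L₂ = ρ₂/(1-ρ₂) = λ/(μ₂-λ) = 4.3/2.80 = 1.5357
Total: L = L₁ + L₂ = 0.7679 + 1.5357 = 2.3036
W = L/λ = 2.3036/4.3 = 0.5357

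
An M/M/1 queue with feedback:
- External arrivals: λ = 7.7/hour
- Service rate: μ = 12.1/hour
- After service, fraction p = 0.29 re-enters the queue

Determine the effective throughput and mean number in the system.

Effective arrival rate: λ_eff = λ/(1-p) = 7.7/(1-0.29) = 7.7/0.71 = 10.84507
ρ = λ_eff/μ = 10.84507/12.1 = 0.896287
L = ρ/(1-ρ) = 0.896287/(1-0.896287) = 8.6420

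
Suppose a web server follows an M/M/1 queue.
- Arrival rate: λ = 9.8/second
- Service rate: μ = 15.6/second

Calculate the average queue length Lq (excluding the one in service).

ρ = λ/μ = 9.8/15.6 = 0.6282
For M/M/1: Lq = λ²/(μ(μ-λ))
Lq = 96.04/(15.6 × 5.80)
Lq = 1.0615 requests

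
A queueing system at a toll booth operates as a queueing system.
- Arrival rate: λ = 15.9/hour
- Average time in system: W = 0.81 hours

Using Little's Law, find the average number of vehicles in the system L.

Little's Law: L = λW
L = 15.9 × 0.81 = 12.8790 vehicles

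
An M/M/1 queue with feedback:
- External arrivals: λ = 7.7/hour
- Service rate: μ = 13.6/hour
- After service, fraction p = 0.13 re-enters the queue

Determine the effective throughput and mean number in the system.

Effective arrival rate: λ_eff = λ/(1-p) = 7.7/(1-0.13) = 7.7/0.87 = 8.8506
ρ = λ_eff/μ = 8.8506/13.6 = 0.65078
L = ρ/(1-ρ) = 0.65078/(1-0.65078) = 1.8635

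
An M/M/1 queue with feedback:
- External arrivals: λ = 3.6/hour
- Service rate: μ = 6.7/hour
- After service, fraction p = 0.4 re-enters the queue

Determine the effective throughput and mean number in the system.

Effective arrival rate: λ_eff = λ/(1-p) = 3.6/(1-0.4) = 3.6/0.60 = 6.0000
ρ = λ_eff/μ = 6.0000/6.7 = 0.895522
L = ρ/(1-ρ) = 0.895522/(1-0.895522) = 8.5714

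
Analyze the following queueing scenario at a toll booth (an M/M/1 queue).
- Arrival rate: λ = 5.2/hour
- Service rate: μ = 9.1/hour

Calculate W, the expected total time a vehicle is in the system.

First, compute utilization: ρ = λ/μ = 5.2/9.1 = 0.5714
For M/M/1: W = 1/(μ-λ)
W = 1/(9.1-5.2) = 1/3.90
W = 0.2564 hours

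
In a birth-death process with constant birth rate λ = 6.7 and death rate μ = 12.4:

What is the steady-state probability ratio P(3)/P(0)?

For constant rates: P(n)/P(0) = (λ/μ)^n
P(3)/P(0) = (6.7/12.4)^3 = 0.5403^3 = 0.1577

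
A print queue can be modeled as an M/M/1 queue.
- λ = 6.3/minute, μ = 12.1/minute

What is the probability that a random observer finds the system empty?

ρ = λ/μ = 6.3/12.1 = 0.5207
P(0) = 1 - ρ = 1 - 0.5207 = 0.4793
The server is idle 47.93% of the time.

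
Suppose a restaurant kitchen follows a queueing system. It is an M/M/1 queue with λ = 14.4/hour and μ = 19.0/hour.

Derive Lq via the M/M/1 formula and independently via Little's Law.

Method 1 (direct): Lq = λ²/(μ(μ-λ)) = 207.36/(19.0 × 4.60) = 2.3725

Method 2 (Little's Law):
W = 1/(μ-λ) = 1/4.60 = 0.21739
Wq = W - 1/μ = 0.21739 - 0.052632 = 0.16476
Lq = λWq = 14.4 × 0.16476 = 2.3725 ✔ (matches Method 1)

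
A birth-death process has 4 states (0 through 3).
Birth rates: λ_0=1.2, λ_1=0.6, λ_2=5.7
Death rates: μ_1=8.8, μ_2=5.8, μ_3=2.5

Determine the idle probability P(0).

Ratios P(n)/P(0) = (λ₀···λₙ₋₁)/(μ₁···μₙ):
P(1)/P(0) = (1.2)/(8.8) = 0.13636
P(2)/P(0) = (1.2×0.6)/(8.8×5.8) = 0.014107
P(3)/P(0) = (1.2×0.6×5.7)/(8.8×5.8×2.5) = 0.032163

Normalization: ∑ P(n) = 1
P(0) × (1.0000 + 0.13636 + 0.014107 + 0.032163) = 1
P(0) × 1.1826 = 1
P(0) = 1/1.1826 = 0.8456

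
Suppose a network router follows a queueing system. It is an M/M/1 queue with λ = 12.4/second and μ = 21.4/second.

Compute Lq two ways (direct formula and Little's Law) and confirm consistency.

Method 1 (direct): Lq = λ²/(μ(μ-λ)) = 153.76/(21.4 × 9.00) = 0.7983

Method 2 (Little's Law):
W = 1/(μ-λ) = 1/9.00 = 0.11111
Wq = W - 1/μ = 0.11111 - 0.046729 = 0.06438
Lq = λWq = 12.4 × 0.06438 = 0.7983 ✔ (matches Method 1)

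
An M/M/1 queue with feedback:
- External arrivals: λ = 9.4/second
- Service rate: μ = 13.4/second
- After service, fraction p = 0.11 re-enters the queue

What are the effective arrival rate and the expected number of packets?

Effective arrival rate: λ_eff = λ/(1-p) = 9.4/(1-0.11) = 9.4/0.89 = 10.5618
ρ = λ_eff/μ = 10.5618/13.4 = 0.788194
L = ρ/(1-ρ) = 0.788194/(1-0.788194) = 3.7213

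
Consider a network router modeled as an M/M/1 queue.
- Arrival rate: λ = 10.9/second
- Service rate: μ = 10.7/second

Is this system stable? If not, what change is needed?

Stability requires ρ = λ/(cμ) < 1
ρ = 10.9/(1 × 10.7) = 10.9/10.70 = 1.0187
Since 1.0187 ≥ 1, the system is UNSTABLE.
Queue grows without bound. Need μ > λ = 10.9.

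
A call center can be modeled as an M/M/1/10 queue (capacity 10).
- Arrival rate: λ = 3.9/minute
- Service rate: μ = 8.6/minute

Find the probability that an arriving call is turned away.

ρ = λ/μ = 3.9/8.6 = 0.4535
P₀ = (1-ρ)/(1-ρ^(K+1)) = (1-0.4535)/(1-0.4535^11) = 0.5465/0.9998 = 0.5466
P_K = P₀×ρ^K = 0.5466 × 0.4535^10 = 0.5466 × 0.0003679 = 0.0002011
Blocking probability = 0.02011%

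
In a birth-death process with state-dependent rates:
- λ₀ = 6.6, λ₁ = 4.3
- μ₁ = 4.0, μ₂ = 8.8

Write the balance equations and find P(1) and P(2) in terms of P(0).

Balance equations:
State 0: λ₀P₀ = μ₁P₁ → P₁ = (λ₀/μ₁)P₀ = (6.6/4.0)P₀ = 1.6500P₀
State 1: P₂ = (λ₀λ₁)/(μ₁μ₂)P₀ = (6.6×4.3)/(4.0×8.8)P₀ = 0.8062P₀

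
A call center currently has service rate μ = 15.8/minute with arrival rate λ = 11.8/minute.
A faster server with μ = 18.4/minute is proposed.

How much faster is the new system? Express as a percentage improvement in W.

System 1: ρ₁ = 11.8/15.8 = 0.7468, W₁ = 1/(15.8-11.8) = 0.25000
System 2: ρ₂ = 11.8/18.4 = 0.6413, W₂ = 1/(18.4-11.8) = 0.15152
Improvement: (W₁-W₂)/W₁ = (0.25000-0.15152)/0.25000 = 39.39%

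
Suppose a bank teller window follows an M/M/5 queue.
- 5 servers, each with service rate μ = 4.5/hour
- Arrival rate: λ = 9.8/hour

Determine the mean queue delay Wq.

Traffic intensity: ρ = λ/(cμ) = 9.8/(5×4.5) = 0.4356
Since ρ = 0.4356 < 1, system is stable.
Offered load a = λ/μ = cρ = 9.8/4.5 = 2.1778
P₀ = [ Σₙ₌₀^4 aⁿ/n! + a^5/(5!(1-ρ)) ]⁻¹
Σ = a^0/0! + a^1/1! + a^2/2! + a^3/3! + a^4/4! = 1.0000 + 2.1778 + 2.3714 + 1.7214 + 0.9372 = 8.2078
a^5/(5!(1-ρ)) = 48.9855/(120 × 0.56444) = 0.7232
P₀ = 1/(8.2078 + 0.7232) = 0.1120
Lq = P₀·a^5·ρ / (5!(1-ρ)²) = 0.11197 × 48.9855 × 0.43556 / (120 × 0.31860) = 0.06249
Wq = Lq/λ = 0.062487/9.8 = 0.006376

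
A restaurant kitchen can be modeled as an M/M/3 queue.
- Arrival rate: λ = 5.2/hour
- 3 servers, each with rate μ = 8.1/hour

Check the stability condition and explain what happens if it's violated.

Stability requires ρ = λ/(cμ) < 1
ρ = 5.2/(3 × 8.1) = 5.2/24.30 = 0.2140
Since 0.2140 < 1, the system is STABLE.
The servers are busy 21.40% of the time.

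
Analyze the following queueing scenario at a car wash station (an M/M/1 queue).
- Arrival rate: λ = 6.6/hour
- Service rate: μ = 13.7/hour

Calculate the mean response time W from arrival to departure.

First, compute utilization: ρ = λ/μ = 6.6/13.7 = 0.4818
For M/M/1: W = 1/(μ-λ)
W = 1/(13.7-6.6) = 1/7.10
W = 0.1408 hours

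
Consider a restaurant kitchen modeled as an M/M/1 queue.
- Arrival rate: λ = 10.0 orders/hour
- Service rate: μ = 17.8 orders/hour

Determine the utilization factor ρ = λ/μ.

Server utilization: ρ = λ/μ
ρ = 10.0/17.8 = 0.5618
The server is busy 56.18% of the time.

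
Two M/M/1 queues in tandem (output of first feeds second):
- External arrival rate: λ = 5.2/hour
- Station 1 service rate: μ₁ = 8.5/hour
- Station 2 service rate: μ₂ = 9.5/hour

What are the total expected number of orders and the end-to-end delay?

By Jackson's theorem, each station behaves as independent M/M/1.
Station 1: ρ₁ = 5.2/8.5 = 0.6118, L₁ = ρ₁/(1-ρ₁) = λ/(μ₁-λ) = 5.2/3.30 = 1.5758
Station 2: ρ₂ = 5.2/9.5 = 0.5474, L₂ = ρ₂/(1-ρ₂) = λ/(μ₂-λ) = 5.2/4.30 = 1.2093
Total: L = L₁ + L₂ = 1.5758 + 1.2093 = 2.7851
W = L/λ = 2.7851/5.2 = 0.5356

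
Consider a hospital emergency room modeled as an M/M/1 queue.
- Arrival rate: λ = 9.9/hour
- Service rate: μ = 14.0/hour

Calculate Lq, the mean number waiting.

ρ = λ/μ = 9.9/14.0 = 0.7071
For M/M/1: Lq = λ²/(μ(μ-λ))
Lq = 98.01/(14.0 × 4.10)
Lq = 1.7075 patients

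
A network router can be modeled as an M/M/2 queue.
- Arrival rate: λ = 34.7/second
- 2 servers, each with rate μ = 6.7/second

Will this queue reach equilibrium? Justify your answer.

Stability requires ρ = λ/(cμ) < 1
ρ = 34.7/(2 × 6.7) = 34.7/13.40 = 2.5896
Since 2.5896 ≥ 1, the system is UNSTABLE.
Need c > λ/μ = 34.7/6.7 = 5.18.
Minimum servers needed: c = 6.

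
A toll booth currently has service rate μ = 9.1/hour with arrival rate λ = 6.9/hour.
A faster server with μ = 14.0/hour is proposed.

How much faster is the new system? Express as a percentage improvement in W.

System 1: ρ₁ = 6.9/9.1 = 0.7582, W₁ = 1/(9.1-6.9) = 0.45455
System 2: ρ₂ = 6.9/14.0 = 0.4929, W₂ = 1/(14.0-6.9) = 0.14085
Improvement: (W₁-W₂)/W₁ = (0.45455-0.14085)/0.45455 = 69.01%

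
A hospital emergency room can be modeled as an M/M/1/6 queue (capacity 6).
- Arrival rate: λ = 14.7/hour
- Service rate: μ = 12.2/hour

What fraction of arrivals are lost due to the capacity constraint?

ρ = λ/μ = 14.7/12.2 = 1.20492
P₀ = (1-ρ)/(1-ρ^(K+1)) = (1-1.20492)/(1-1.20492^7) = -0.204920/-2.68729 = 0.07626
P_K = P₀×ρ^K = 0.07626 × 1.20492^6 = 0.07626 × 3.0602 = 0.2334
Blocking probability = 23.34%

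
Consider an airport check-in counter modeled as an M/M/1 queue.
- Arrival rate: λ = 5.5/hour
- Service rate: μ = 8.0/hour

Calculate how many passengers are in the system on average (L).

ρ = λ/μ = 5.5/8.0 = 0.6875
For M/M/1: L = λ/(μ-λ)
L = 5.5/(8.0-5.5) = 5.5/2.50
L = 2.2000 passengers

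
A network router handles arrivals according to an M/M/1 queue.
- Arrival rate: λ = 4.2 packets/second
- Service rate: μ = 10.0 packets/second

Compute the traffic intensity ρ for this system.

Server utilization: ρ = λ/μ
ρ = 4.2/10.0 = 0.4200
The server is busy 42.00% of the time.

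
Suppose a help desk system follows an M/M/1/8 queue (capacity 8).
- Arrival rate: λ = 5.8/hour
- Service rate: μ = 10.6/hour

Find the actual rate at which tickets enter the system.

ρ = λ/μ = 5.8/10.6 = 0.54717
P₀ = (1-ρ)/(1-ρ^(K+1)) = (1-0.54717)/(1-0.54717^9) = 0.4528/0.9956 = 0.4548
P_K = P₀×ρ^K = 0.4548 × 0.54717^8 = 0.4548 × 0.008035 = 0.003654
λ_eff = λ(1-P_K) = 5.8 × (1 - 0.003654) = 5.8 × 0.99635 = 5.7788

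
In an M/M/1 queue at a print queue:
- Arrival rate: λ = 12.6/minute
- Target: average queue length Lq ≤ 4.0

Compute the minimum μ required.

For M/M/1: Lq = λ²/(μ(μ-λ))
Need Lq ≤ 4.0, i.e. μ(μ-λ) ≥ λ²/4.0
μ² - 12.6μ - 158.76/4.0 ≥ 0  →  μ² - 12.6μ - 39.6900 ≥ 0
Quadratic formula (positive root): μ = [λ + √(λ² + 4×39.6900)]/2
Discriminant: 158.76 + 4×39.6900 = 317.5200, √317.5200 = 17.81909
μ ≥ (12.6 + 17.81909)/2 = 15.2095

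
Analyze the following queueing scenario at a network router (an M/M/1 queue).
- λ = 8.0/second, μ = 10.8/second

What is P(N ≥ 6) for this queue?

ρ = λ/μ = 8.0/10.8 = 0.74074
P(N ≥ n) = ρⁿ
P(N ≥ 6) = 0.74074^6
P(N ≥ 6) = 0.1652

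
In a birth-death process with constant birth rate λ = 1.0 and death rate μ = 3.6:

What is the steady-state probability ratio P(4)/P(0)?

For constant rates: P(n)/P(0) = (λ/μ)^n
P(4)/P(0) = (1.0/3.6)^4 = 0.27778^4 = 0.005954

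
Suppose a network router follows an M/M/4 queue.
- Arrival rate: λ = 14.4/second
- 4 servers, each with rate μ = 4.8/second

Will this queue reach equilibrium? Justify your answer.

Stability requires ρ = λ/(cμ) < 1
ρ = 14.4/(4 × 4.8) = 14.4/19.20 = 0.7500
Since 0.7500 < 1, the system is STABLE.
The servers are busy 75.00% of the time.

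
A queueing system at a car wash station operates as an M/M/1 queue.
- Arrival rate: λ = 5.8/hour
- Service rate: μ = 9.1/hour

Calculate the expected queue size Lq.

ρ = λ/μ = 5.8/9.1 = 0.6374
For M/M/1: Lq = λ²/(μ(μ-λ))
Lq = 33.64/(9.1 × 3.30)
Lq = 1.1202 cars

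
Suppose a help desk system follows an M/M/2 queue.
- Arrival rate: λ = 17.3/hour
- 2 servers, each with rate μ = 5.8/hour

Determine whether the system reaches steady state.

Stability requires ρ = λ/(cμ) < 1
ρ = 17.3/(2 × 5.8) = 17.3/11.60 = 1.4914
Since 1.4914 ≥ 1, the system is UNSTABLE.
Need c > λ/μ = 17.3/5.8 = 2.98.
Minimum servers needed: c = 3.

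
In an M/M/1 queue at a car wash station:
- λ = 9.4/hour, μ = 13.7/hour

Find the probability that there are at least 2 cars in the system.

ρ = λ/μ = 9.4/13.7 = 0.68613
P(N ≥ n) = ρⁿ
P(N ≥ 2) = 0.68613^2
P(N ≥ 2) = 0.4708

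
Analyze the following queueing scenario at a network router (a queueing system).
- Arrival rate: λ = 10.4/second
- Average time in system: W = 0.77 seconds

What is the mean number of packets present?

Little's Law: L = λW
L = 10.4 × 0.77 = 8.0080 packets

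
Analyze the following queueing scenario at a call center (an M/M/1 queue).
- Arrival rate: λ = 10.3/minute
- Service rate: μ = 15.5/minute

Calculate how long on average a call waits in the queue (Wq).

First, compute utilization: ρ = λ/μ = 10.3/15.5 = 0.6645
For M/M/1: Wq = λ/(μ(μ-λ))
Wq = 10.3/(15.5 × (15.5-10.3))
Wq = 10.3/(15.5 × 5.20)
Wq = 0.1278 minutes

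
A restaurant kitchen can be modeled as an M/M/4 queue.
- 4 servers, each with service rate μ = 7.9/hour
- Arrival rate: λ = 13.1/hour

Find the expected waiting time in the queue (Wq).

Traffic intensity: ρ = λ/(cμ) = 13.1/(4×7.9) = 0.4146
Since ρ = 0.4146 < 1, system is stable.
Offered load a = λ/μ = cρ = 13.1/7.9 = 1.6582
P₀ = [ Σₙ₌₀^3 aⁿ/n! + a^4/(4!(1-ρ)) ]⁻¹
Σ = a^0/0! + a^1/1! + a^2/2! + a^3/3! = 1.0000 + 1.6582 + 1.3749 + 0.7599 = 4.7930
a^4/(4!(1-ρ)) = 7.5610/(24 × 0.58544) = 0.5381
P₀ = 1/(4.7930 + 0.5381) = 0.1876
Lq = P₀·a^4·ρ / (4!(1-ρ)²) = 0.18758 × 7.5610 × 0.41456 / (24 × 0.34274) = 0.07148
Wq = Lq/λ = 0.07148/13.1 = 0.005456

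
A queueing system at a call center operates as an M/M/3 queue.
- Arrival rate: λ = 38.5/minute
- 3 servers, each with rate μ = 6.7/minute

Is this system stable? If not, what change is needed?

Stability requires ρ = λ/(cμ) < 1
ρ = 38.5/(3 × 6.7) = 38.5/20.10 = 1.9154
Since 1.9154 ≥ 1, the system is UNSTABLE.
Need c > λ/μ = 38.5/6.7 = 5.75.
Minimum servers needed: c = 6.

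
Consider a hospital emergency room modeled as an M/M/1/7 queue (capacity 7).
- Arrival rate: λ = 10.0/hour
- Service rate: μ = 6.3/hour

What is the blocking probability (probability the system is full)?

ρ = λ/μ = 10.0/6.3 = 1.5873
P₀ = (1-ρ)/(1-ρ^(K+1)) = (1-1.5873)/(1-1.5873^8) = -0.5873/-39.2969 = 0.01495
P_K = P₀×ρ^K = 0.014945 × 1.5873^7 = 0.014945 × 25.3871 = 0.3794
Blocking probability = 37.94%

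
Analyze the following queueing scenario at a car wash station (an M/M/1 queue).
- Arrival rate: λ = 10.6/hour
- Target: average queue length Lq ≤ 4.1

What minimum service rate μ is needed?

For M/M/1: Lq = λ²/(μ(μ-λ))
Need Lq ≤ 4.1, i.e. μ(μ-λ) ≥ λ²/4.1
μ² - 10.6μ - 112.36/4.1 ≥ 0  →  μ² - 10.6μ - 27.40488 ≥ 0
Quadratic formula (positive root): μ = [λ + √(λ² + 4×27.40488)]/2
Discriminant: 112.36 + 4×27.40488 = 221.9795, √221.9795 = 14.8990
μ ≥ (10.6 + 14.8990)/2 = 12.7495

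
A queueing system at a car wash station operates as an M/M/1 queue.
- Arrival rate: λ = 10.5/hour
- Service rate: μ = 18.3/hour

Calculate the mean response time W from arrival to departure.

First, compute utilization: ρ = λ/μ = 10.5/18.3 = 0.5738
For M/M/1: W = 1/(μ-λ)
W = 1/(18.3-10.5) = 1/7.80
W = 0.1282 hours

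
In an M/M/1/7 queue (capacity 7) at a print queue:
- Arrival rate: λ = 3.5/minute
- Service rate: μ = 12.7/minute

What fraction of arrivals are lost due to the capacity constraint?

ρ = λ/μ = 3.5/12.7 = 0.27559
P₀ = (1-ρ)/(1-ρ^(K+1)) = (1-0.27559)/(1-0.27559^8) = 0.7244/1.0000 = 0.7244
P_K = P₀×ρ^K = 0.72443 × 0.27559^7 = 0.72443 × 0.00012074 = 0.00008747
Blocking probability = 0.008747%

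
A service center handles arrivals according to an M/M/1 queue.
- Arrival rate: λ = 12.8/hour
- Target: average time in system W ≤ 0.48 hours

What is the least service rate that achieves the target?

For M/M/1: W = 1/(μ-λ)
Need W ≤ 0.48, so 1/(μ-λ) ≤ 0.48
μ - λ ≥ 1/0.48 = 2.0833
μ ≥ 12.8 + 2.0833 = 14.8833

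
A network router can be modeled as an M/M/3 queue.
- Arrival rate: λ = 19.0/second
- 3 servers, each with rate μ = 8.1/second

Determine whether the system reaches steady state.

Stability requires ρ = λ/(cμ) < 1
ρ = 19.0/(3 × 8.1) = 19.0/24.30 = 0.7819
Since 0.7819 < 1, the system is STABLE.
The servers are busy 78.19% of the time.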